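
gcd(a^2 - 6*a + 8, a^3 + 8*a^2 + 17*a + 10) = 1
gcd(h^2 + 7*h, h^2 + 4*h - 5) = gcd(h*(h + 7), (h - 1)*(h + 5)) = 1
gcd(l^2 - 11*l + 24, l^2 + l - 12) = l - 3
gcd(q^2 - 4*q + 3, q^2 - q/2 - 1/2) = q - 1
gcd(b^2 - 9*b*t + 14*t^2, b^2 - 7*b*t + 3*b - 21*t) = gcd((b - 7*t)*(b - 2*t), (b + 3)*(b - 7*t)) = -b + 7*t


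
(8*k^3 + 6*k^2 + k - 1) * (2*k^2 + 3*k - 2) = 16*k^5 + 36*k^4 + 4*k^3 - 11*k^2 - 5*k + 2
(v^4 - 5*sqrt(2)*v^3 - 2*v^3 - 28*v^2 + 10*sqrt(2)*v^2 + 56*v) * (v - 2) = v^5 - 5*sqrt(2)*v^4 - 4*v^4 - 24*v^3 + 20*sqrt(2)*v^3 - 20*sqrt(2)*v^2 + 112*v^2 - 112*v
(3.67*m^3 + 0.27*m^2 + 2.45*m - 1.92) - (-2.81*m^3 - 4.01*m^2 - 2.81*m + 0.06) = 6.48*m^3 + 4.28*m^2 + 5.26*m - 1.98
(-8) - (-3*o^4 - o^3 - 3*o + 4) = 3*o^4 + o^3 + 3*o - 12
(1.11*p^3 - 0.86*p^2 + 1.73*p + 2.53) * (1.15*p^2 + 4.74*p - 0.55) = 1.2765*p^5 + 4.2724*p^4 - 2.6974*p^3 + 11.5827*p^2 + 11.0407*p - 1.3915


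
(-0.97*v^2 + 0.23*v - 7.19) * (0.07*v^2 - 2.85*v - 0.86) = -0.0679*v^4 + 2.7806*v^3 - 0.3246*v^2 + 20.2937*v + 6.1834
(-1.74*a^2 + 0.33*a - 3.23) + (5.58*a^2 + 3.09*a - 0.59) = 3.84*a^2 + 3.42*a - 3.82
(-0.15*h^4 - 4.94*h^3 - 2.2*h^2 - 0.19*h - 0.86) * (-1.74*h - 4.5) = 0.261*h^5 + 9.2706*h^4 + 26.058*h^3 + 10.2306*h^2 + 2.3514*h + 3.87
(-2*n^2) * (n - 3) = -2*n^3 + 6*n^2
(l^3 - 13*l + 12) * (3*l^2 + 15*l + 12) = 3*l^5 + 15*l^4 - 27*l^3 - 159*l^2 + 24*l + 144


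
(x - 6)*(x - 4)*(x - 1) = x^3 - 11*x^2 + 34*x - 24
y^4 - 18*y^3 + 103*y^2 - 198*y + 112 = (y - 8)*(y - 7)*(y - 2)*(y - 1)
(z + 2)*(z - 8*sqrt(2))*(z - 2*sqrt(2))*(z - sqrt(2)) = z^4 - 11*sqrt(2)*z^3 + 2*z^3 - 22*sqrt(2)*z^2 + 52*z^2 - 32*sqrt(2)*z + 104*z - 64*sqrt(2)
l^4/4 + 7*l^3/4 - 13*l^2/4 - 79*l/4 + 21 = (l/4 + 1)*(l - 3)*(l - 1)*(l + 7)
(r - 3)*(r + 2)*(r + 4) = r^3 + 3*r^2 - 10*r - 24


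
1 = 1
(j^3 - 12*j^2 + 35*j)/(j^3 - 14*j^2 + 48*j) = (j^2 - 12*j + 35)/(j^2 - 14*j + 48)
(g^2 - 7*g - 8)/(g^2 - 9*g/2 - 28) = 2*(g + 1)/(2*g + 7)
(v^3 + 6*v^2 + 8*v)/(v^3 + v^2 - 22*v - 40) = v/(v - 5)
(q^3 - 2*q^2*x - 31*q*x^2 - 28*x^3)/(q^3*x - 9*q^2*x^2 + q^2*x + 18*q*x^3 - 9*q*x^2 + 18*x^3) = (q^3 - 2*q^2*x - 31*q*x^2 - 28*x^3)/(x*(q^3 - 9*q^2*x + q^2 + 18*q*x^2 - 9*q*x + 18*x^2))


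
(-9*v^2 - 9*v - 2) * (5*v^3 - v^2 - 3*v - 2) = -45*v^5 - 36*v^4 + 26*v^3 + 47*v^2 + 24*v + 4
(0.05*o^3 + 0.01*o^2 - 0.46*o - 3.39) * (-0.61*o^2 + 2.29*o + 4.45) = -0.0305*o^5 + 0.1084*o^4 + 0.526*o^3 + 1.059*o^2 - 9.8101*o - 15.0855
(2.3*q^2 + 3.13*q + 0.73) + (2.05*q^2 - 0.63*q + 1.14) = 4.35*q^2 + 2.5*q + 1.87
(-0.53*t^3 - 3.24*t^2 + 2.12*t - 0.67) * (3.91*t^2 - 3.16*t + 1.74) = -2.0723*t^5 - 10.9936*t^4 + 17.6054*t^3 - 14.9565*t^2 + 5.806*t - 1.1658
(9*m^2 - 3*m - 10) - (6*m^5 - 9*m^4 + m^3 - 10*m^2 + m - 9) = -6*m^5 + 9*m^4 - m^3 + 19*m^2 - 4*m - 1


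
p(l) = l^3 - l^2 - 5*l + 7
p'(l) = 3*l^2 - 2*l - 5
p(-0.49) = 9.09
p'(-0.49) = -3.30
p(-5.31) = -144.37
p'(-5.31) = 90.21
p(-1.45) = 9.10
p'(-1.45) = 4.21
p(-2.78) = -8.31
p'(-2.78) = 23.75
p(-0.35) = 8.58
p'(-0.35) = -3.93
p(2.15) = 1.57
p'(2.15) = 4.57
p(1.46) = 0.68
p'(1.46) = -1.53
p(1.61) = 0.53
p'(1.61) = -0.44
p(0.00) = 7.00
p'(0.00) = -5.00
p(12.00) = 1531.00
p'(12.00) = 403.00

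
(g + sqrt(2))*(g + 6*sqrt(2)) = g^2 + 7*sqrt(2)*g + 12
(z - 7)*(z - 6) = z^2 - 13*z + 42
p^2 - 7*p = p*(p - 7)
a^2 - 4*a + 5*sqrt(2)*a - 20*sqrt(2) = (a - 4)*(a + 5*sqrt(2))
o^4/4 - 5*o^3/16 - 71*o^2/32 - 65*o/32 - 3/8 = (o/4 + 1/4)*(o - 4)*(o + 1/4)*(o + 3/2)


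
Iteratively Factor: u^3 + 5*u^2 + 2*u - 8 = (u + 2)*(u^2 + 3*u - 4) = (u - 1)*(u + 2)*(u + 4)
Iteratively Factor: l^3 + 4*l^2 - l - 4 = (l - 1)*(l^2 + 5*l + 4) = (l - 1)*(l + 1)*(l + 4)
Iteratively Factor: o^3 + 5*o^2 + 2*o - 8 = (o + 2)*(o^2 + 3*o - 4) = (o + 2)*(o + 4)*(o - 1)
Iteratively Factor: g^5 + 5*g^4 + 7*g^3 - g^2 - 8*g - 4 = (g + 2)*(g^4 + 3*g^3 + g^2 - 3*g - 2) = (g + 1)*(g + 2)*(g^3 + 2*g^2 - g - 2) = (g + 1)*(g + 2)^2*(g^2 - 1) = (g - 1)*(g + 1)*(g + 2)^2*(g + 1)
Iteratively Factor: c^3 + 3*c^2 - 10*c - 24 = (c + 2)*(c^2 + c - 12) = (c - 3)*(c + 2)*(c + 4)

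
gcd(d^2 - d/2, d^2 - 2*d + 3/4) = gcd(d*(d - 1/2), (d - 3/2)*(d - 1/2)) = d - 1/2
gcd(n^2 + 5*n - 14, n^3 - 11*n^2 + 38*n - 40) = n - 2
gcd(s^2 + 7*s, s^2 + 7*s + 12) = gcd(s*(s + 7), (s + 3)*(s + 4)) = 1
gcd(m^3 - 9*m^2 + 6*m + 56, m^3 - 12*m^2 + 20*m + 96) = m + 2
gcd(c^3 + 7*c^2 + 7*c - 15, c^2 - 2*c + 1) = c - 1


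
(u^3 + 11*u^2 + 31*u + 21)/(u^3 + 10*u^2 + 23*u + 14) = (u + 3)/(u + 2)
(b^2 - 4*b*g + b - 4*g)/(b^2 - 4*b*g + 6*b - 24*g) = (b + 1)/(b + 6)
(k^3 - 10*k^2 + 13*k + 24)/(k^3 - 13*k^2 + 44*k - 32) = (k^2 - 2*k - 3)/(k^2 - 5*k + 4)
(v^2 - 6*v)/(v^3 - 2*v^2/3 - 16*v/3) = 3*(6 - v)/(-3*v^2 + 2*v + 16)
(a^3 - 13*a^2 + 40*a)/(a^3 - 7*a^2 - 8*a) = (a - 5)/(a + 1)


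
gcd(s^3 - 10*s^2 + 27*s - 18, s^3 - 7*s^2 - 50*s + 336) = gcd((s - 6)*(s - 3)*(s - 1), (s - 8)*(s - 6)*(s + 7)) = s - 6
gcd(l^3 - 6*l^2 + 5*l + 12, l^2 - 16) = l - 4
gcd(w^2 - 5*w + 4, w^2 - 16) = w - 4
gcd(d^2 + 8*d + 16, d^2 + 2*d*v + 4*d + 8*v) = d + 4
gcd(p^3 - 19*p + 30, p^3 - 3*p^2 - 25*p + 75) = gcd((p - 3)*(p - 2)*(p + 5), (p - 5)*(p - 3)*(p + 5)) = p^2 + 2*p - 15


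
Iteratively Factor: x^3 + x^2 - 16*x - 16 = (x + 4)*(x^2 - 3*x - 4) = (x + 1)*(x + 4)*(x - 4)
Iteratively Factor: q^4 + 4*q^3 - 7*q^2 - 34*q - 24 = (q + 4)*(q^3 - 7*q - 6) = (q + 2)*(q + 4)*(q^2 - 2*q - 3) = (q - 3)*(q + 2)*(q + 4)*(q + 1)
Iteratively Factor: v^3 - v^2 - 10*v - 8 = (v + 1)*(v^2 - 2*v - 8) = (v - 4)*(v + 1)*(v + 2)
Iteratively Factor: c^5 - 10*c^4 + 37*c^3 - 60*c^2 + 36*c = (c - 2)*(c^4 - 8*c^3 + 21*c^2 - 18*c) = c*(c - 2)*(c^3 - 8*c^2 + 21*c - 18) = c*(c - 3)*(c - 2)*(c^2 - 5*c + 6) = c*(c - 3)^2*(c - 2)*(c - 2)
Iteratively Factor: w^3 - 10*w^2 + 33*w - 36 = (w - 3)*(w^2 - 7*w + 12) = (w - 3)^2*(w - 4)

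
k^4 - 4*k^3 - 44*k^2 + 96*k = k*(k - 8)*(k - 2)*(k + 6)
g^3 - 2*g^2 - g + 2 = (g - 2)*(g - 1)*(g + 1)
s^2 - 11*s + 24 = (s - 8)*(s - 3)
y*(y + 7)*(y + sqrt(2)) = y^3 + sqrt(2)*y^2 + 7*y^2 + 7*sqrt(2)*y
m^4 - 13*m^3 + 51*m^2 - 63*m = m*(m - 7)*(m - 3)^2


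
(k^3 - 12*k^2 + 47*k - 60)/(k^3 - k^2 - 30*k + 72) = (k - 5)/(k + 6)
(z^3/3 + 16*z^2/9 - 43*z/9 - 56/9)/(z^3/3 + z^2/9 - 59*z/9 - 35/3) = (3*z^3 + 16*z^2 - 43*z - 56)/(3*z^3 + z^2 - 59*z - 105)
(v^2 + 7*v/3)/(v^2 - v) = (v + 7/3)/(v - 1)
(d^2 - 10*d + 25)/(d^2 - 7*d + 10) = (d - 5)/(d - 2)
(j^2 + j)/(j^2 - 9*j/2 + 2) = 2*j*(j + 1)/(2*j^2 - 9*j + 4)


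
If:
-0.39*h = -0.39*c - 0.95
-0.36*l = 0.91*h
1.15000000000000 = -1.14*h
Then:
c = -3.44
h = -1.01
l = 2.55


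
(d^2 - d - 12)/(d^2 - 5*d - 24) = (d - 4)/(d - 8)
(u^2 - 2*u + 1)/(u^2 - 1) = (u - 1)/(u + 1)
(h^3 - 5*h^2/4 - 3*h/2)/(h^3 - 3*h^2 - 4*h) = (-4*h^2 + 5*h + 6)/(4*(-h^2 + 3*h + 4))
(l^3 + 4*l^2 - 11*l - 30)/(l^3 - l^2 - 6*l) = (l + 5)/l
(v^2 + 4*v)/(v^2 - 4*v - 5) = v*(v + 4)/(v^2 - 4*v - 5)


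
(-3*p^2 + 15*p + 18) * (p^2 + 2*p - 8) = -3*p^4 + 9*p^3 + 72*p^2 - 84*p - 144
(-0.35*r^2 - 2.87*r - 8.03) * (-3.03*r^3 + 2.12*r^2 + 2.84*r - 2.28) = 1.0605*r^5 + 7.9541*r^4 + 17.2525*r^3 - 24.3764*r^2 - 16.2616*r + 18.3084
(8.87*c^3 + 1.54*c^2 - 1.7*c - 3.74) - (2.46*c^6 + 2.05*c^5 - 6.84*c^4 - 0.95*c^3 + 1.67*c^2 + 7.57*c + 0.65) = -2.46*c^6 - 2.05*c^5 + 6.84*c^4 + 9.82*c^3 - 0.13*c^2 - 9.27*c - 4.39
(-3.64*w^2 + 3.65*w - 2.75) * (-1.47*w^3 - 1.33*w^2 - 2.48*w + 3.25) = 5.3508*w^5 - 0.524299999999999*w^4 + 8.2152*w^3 - 17.2245*w^2 + 18.6825*w - 8.9375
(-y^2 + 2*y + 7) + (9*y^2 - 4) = 8*y^2 + 2*y + 3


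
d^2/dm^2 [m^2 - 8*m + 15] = 2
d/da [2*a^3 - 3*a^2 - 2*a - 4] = 6*a^2 - 6*a - 2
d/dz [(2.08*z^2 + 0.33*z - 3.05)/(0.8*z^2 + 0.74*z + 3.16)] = (1.2752*z^2 + 18.0256*z + 3.2998)/(0.64*z^4 + 1.184*z^3 + 5.6036*z^2 + 4.6768*z + 9.9856)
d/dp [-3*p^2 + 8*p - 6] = 8 - 6*p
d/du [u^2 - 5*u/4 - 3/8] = 2*u - 5/4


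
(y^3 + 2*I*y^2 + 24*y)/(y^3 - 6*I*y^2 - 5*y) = (y^2 + 2*I*y + 24)/(y^2 - 6*I*y - 5)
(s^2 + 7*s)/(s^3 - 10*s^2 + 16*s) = (s + 7)/(s^2 - 10*s + 16)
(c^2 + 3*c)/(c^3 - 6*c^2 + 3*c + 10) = c*(c + 3)/(c^3 - 6*c^2 + 3*c + 10)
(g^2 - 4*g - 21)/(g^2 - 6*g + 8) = (g^2 - 4*g - 21)/(g^2 - 6*g + 8)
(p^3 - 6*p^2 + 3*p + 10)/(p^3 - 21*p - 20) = (p - 2)/(p + 4)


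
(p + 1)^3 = p^3 + 3*p^2 + 3*p + 1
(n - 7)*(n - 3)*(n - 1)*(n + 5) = n^4 - 6*n^3 - 24*n^2 + 134*n - 105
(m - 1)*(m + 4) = m^2 + 3*m - 4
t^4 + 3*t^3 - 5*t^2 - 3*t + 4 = (t - 1)^2*(t + 1)*(t + 4)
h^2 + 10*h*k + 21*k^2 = (h + 3*k)*(h + 7*k)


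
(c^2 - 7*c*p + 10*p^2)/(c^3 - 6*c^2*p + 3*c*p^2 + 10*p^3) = 1/(c + p)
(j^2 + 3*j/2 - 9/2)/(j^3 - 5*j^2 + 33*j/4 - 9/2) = 2*(j + 3)/(2*j^2 - 7*j + 6)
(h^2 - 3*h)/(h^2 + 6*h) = (h - 3)/(h + 6)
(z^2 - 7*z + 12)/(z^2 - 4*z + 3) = (z - 4)/(z - 1)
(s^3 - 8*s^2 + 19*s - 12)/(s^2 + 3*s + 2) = (s^3 - 8*s^2 + 19*s - 12)/(s^2 + 3*s + 2)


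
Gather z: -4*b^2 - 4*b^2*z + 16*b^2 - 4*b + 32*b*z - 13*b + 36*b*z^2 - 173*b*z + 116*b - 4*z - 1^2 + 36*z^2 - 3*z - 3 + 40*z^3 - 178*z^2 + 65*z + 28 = 12*b^2 + 99*b + 40*z^3 + z^2*(36*b - 142) + z*(-4*b^2 - 141*b + 58) + 24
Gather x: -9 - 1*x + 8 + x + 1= 0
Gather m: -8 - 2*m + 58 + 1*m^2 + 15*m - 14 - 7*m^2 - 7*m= -6*m^2 + 6*m + 36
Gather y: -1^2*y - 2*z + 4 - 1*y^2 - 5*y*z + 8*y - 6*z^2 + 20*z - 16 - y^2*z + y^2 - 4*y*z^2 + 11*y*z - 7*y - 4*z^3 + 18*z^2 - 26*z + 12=-y^2*z + y*(-4*z^2 + 6*z) - 4*z^3 + 12*z^2 - 8*z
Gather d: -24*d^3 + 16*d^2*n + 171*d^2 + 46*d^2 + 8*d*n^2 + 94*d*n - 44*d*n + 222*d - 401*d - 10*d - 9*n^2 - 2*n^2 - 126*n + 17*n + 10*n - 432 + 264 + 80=-24*d^3 + d^2*(16*n + 217) + d*(8*n^2 + 50*n - 189) - 11*n^2 - 99*n - 88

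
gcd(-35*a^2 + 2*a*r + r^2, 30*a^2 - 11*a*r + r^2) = -5*a + r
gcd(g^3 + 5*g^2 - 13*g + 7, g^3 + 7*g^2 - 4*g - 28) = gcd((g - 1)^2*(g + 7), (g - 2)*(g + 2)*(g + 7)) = g + 7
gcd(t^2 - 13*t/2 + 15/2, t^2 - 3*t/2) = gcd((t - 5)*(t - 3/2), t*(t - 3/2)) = t - 3/2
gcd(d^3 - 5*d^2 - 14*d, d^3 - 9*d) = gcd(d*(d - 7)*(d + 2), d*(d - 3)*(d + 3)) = d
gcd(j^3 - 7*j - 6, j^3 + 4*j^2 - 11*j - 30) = j^2 - j - 6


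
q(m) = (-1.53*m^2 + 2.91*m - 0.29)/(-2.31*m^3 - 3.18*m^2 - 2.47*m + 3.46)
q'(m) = (2.91 - 3.06*m)/(-2.31*m^3 - 3.18*m^2 - 2.47*m + 3.46) + (-1.53*m^2 + 2.91*m - 0.29)*(6.93*m^2 + 6.36*m + 2.47)/(-2.31*m^3 - 3.18*m^2 - 2.47*m + 3.46)^2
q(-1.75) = -0.97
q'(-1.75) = -0.37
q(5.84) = 0.06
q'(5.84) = -0.00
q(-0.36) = -0.38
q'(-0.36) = 0.89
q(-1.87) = -0.92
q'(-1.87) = -0.41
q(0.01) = -0.08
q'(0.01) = 0.78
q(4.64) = 0.06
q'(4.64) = -0.00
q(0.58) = 1.74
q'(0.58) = 31.41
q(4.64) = 0.06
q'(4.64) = -0.00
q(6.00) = 0.06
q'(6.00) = -0.00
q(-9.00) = -0.10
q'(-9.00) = -0.02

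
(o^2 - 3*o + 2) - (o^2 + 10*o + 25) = -13*o - 23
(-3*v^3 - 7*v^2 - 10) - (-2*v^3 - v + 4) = -v^3 - 7*v^2 + v - 14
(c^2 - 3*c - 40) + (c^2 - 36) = 2*c^2 - 3*c - 76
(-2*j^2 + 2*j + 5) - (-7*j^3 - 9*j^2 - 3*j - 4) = 7*j^3 + 7*j^2 + 5*j + 9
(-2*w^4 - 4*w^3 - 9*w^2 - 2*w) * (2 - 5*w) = 10*w^5 + 16*w^4 + 37*w^3 - 8*w^2 - 4*w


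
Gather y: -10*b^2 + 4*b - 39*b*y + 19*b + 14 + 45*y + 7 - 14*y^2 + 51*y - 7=-10*b^2 + 23*b - 14*y^2 + y*(96 - 39*b) + 14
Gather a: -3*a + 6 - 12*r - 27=-3*a - 12*r - 21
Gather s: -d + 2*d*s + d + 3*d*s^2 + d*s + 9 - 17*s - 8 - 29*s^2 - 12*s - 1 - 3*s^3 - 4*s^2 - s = -3*s^3 + s^2*(3*d - 33) + s*(3*d - 30)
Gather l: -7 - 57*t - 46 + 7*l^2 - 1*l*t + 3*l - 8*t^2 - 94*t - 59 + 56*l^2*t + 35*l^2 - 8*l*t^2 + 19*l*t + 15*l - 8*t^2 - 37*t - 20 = l^2*(56*t + 42) + l*(-8*t^2 + 18*t + 18) - 16*t^2 - 188*t - 132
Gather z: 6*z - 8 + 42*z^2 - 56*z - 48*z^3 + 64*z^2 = -48*z^3 + 106*z^2 - 50*z - 8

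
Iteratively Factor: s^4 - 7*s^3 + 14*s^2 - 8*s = (s - 4)*(s^3 - 3*s^2 + 2*s) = (s - 4)*(s - 2)*(s^2 - s) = (s - 4)*(s - 2)*(s - 1)*(s)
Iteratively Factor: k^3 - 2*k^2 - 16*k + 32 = (k + 4)*(k^2 - 6*k + 8) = (k - 4)*(k + 4)*(k - 2)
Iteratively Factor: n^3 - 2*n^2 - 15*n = (n + 3)*(n^2 - 5*n) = (n - 5)*(n + 3)*(n)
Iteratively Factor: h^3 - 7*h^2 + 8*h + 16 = (h - 4)*(h^2 - 3*h - 4) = (h - 4)^2*(h + 1)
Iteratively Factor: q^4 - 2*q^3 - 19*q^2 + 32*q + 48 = (q - 3)*(q^3 + q^2 - 16*q - 16) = (q - 3)*(q + 4)*(q^2 - 3*q - 4) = (q - 3)*(q + 1)*(q + 4)*(q - 4)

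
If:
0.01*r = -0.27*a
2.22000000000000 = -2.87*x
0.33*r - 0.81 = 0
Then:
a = -0.09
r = 2.45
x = -0.77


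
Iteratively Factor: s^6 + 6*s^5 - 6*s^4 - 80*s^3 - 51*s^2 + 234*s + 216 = (s + 1)*(s^5 + 5*s^4 - 11*s^3 - 69*s^2 + 18*s + 216) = (s + 1)*(s + 4)*(s^4 + s^3 - 15*s^2 - 9*s + 54) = (s + 1)*(s + 3)*(s + 4)*(s^3 - 2*s^2 - 9*s + 18) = (s - 2)*(s + 1)*(s + 3)*(s + 4)*(s^2 - 9) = (s - 3)*(s - 2)*(s + 1)*(s + 3)*(s + 4)*(s + 3)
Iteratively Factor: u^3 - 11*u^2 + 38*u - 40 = (u - 2)*(u^2 - 9*u + 20) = (u - 5)*(u - 2)*(u - 4)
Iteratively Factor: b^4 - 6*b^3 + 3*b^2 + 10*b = (b)*(b^3 - 6*b^2 + 3*b + 10) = b*(b - 5)*(b^2 - b - 2) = b*(b - 5)*(b - 2)*(b + 1)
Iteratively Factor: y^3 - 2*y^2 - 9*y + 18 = (y - 2)*(y^2 - 9) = (y - 2)*(y + 3)*(y - 3)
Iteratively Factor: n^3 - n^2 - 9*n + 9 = (n - 3)*(n^2 + 2*n - 3) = (n - 3)*(n + 3)*(n - 1)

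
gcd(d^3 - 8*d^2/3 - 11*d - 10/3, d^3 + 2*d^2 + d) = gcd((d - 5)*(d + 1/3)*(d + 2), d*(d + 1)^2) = 1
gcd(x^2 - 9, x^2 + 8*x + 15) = x + 3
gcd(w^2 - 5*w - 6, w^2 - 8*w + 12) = w - 6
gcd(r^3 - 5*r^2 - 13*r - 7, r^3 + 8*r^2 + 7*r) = r + 1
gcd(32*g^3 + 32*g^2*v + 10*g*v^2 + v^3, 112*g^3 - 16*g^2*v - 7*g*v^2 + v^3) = 4*g + v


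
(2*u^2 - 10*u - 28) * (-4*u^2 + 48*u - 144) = -8*u^4 + 136*u^3 - 656*u^2 + 96*u + 4032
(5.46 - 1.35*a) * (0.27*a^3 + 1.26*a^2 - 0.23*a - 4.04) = -0.3645*a^4 - 0.2268*a^3 + 7.1901*a^2 + 4.1982*a - 22.0584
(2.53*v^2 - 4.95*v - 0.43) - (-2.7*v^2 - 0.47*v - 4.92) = 5.23*v^2 - 4.48*v + 4.49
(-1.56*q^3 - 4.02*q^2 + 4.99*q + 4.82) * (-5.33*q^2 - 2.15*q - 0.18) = 8.3148*q^5 + 24.7806*q^4 - 17.6729*q^3 - 35.6955*q^2 - 11.2612*q - 0.8676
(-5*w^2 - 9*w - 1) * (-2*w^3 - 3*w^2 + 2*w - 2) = 10*w^5 + 33*w^4 + 19*w^3 - 5*w^2 + 16*w + 2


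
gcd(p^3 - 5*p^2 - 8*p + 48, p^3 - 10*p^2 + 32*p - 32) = p^2 - 8*p + 16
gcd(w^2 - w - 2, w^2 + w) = w + 1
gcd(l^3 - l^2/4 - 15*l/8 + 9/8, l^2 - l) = l - 1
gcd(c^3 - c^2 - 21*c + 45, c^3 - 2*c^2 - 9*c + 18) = c - 3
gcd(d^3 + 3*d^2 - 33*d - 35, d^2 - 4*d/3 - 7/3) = d + 1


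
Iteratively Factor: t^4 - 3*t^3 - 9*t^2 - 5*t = (t)*(t^3 - 3*t^2 - 9*t - 5) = t*(t + 1)*(t^2 - 4*t - 5) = t*(t + 1)^2*(t - 5)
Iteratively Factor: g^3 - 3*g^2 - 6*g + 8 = (g + 2)*(g^2 - 5*g + 4) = (g - 4)*(g + 2)*(g - 1)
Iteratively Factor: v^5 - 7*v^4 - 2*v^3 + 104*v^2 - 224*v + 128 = (v + 4)*(v^4 - 11*v^3 + 42*v^2 - 64*v + 32) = (v - 1)*(v + 4)*(v^3 - 10*v^2 + 32*v - 32) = (v - 4)*(v - 1)*(v + 4)*(v^2 - 6*v + 8) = (v - 4)*(v - 2)*(v - 1)*(v + 4)*(v - 4)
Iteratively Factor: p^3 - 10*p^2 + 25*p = (p)*(p^2 - 10*p + 25) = p*(p - 5)*(p - 5)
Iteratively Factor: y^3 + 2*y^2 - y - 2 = (y + 2)*(y^2 - 1) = (y - 1)*(y + 2)*(y + 1)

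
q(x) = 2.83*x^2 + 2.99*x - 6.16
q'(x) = 5.66*x + 2.99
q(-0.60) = -6.94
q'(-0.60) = -0.41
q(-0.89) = -6.58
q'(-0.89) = -2.05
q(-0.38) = -6.89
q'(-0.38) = 0.84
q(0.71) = -2.61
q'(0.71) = 7.01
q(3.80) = 46.07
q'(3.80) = 24.50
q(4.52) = 65.17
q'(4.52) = 28.57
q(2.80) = 24.40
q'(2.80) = 18.84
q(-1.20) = -5.67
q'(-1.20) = -3.80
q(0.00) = -6.16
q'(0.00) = 2.99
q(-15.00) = 585.74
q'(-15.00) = -81.91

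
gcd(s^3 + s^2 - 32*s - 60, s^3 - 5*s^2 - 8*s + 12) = s^2 - 4*s - 12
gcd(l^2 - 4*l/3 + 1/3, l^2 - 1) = l - 1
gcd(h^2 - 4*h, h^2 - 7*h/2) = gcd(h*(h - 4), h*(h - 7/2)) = h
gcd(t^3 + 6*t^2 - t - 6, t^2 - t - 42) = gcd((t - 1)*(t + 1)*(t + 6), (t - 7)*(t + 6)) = t + 6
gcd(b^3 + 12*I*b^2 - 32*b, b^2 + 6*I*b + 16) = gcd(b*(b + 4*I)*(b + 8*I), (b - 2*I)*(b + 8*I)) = b + 8*I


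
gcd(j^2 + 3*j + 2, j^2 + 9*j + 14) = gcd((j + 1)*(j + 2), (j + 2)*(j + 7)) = j + 2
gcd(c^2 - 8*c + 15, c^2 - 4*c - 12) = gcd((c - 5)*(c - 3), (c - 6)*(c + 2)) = 1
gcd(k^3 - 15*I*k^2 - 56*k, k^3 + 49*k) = k^2 - 7*I*k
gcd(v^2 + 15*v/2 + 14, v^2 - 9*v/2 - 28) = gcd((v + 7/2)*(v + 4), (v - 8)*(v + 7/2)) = v + 7/2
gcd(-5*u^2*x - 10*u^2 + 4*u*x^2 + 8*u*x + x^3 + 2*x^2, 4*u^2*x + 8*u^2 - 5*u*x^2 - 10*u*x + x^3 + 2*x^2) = -u*x - 2*u + x^2 + 2*x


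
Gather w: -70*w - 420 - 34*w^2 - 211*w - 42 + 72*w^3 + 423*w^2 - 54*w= 72*w^3 + 389*w^2 - 335*w - 462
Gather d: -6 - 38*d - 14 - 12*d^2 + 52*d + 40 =-12*d^2 + 14*d + 20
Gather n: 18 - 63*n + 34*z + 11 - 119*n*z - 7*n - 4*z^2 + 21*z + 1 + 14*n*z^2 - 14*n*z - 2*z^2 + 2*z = n*(14*z^2 - 133*z - 70) - 6*z^2 + 57*z + 30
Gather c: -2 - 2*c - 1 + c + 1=-c - 2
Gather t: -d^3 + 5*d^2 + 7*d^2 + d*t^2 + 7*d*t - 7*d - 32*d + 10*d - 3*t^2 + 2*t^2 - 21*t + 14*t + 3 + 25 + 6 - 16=-d^3 + 12*d^2 - 29*d + t^2*(d - 1) + t*(7*d - 7) + 18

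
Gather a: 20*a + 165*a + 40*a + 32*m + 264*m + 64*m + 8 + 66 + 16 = 225*a + 360*m + 90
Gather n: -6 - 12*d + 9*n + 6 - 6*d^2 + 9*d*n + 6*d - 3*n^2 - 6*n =-6*d^2 - 6*d - 3*n^2 + n*(9*d + 3)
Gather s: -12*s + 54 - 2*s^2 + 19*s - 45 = -2*s^2 + 7*s + 9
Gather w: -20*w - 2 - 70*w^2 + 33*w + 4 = -70*w^2 + 13*w + 2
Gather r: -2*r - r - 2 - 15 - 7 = -3*r - 24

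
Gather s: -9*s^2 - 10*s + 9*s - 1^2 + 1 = -9*s^2 - s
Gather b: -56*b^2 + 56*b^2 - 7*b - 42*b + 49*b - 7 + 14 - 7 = 0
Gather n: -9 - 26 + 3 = -32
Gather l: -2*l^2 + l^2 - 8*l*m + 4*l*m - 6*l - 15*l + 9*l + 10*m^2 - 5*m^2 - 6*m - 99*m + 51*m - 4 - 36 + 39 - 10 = -l^2 + l*(-4*m - 12) + 5*m^2 - 54*m - 11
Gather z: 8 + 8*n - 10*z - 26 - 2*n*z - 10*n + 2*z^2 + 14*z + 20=-2*n + 2*z^2 + z*(4 - 2*n) + 2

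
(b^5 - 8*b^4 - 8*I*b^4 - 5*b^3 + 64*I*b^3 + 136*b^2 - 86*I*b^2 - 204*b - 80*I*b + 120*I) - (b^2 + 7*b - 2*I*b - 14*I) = b^5 - 8*b^4 - 8*I*b^4 - 5*b^3 + 64*I*b^3 + 135*b^2 - 86*I*b^2 - 211*b - 78*I*b + 134*I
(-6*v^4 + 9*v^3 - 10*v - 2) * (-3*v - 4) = 18*v^5 - 3*v^4 - 36*v^3 + 30*v^2 + 46*v + 8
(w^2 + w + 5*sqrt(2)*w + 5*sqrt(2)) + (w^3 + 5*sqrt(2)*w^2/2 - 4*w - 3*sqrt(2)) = w^3 + w^2 + 5*sqrt(2)*w^2/2 - 3*w + 5*sqrt(2)*w + 2*sqrt(2)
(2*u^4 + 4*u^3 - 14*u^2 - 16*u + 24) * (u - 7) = 2*u^5 - 10*u^4 - 42*u^3 + 82*u^2 + 136*u - 168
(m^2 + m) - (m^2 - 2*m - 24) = 3*m + 24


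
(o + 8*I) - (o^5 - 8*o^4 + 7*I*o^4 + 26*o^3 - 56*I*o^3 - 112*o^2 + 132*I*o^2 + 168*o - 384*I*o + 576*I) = -o^5 + 8*o^4 - 7*I*o^4 - 26*o^3 + 56*I*o^3 + 112*o^2 - 132*I*o^2 - 167*o + 384*I*o - 568*I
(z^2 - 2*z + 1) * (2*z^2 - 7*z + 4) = 2*z^4 - 11*z^3 + 20*z^2 - 15*z + 4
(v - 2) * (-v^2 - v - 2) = -v^3 + v^2 + 4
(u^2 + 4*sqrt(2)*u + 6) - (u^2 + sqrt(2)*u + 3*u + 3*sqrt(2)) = -3*u + 3*sqrt(2)*u - 3*sqrt(2) + 6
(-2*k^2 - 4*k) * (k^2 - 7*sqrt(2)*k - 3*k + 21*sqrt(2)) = -2*k^4 + 2*k^3 + 14*sqrt(2)*k^3 - 14*sqrt(2)*k^2 + 12*k^2 - 84*sqrt(2)*k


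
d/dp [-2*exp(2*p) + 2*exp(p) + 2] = (2 - 4*exp(p))*exp(p)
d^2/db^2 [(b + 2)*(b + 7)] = 2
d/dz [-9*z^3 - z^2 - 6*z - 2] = -27*z^2 - 2*z - 6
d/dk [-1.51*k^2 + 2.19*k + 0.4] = 2.19 - 3.02*k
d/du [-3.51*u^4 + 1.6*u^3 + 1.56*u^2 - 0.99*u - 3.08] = -14.04*u^3 + 4.8*u^2 + 3.12*u - 0.99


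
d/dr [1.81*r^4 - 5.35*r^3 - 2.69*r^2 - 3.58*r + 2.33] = 7.24*r^3 - 16.05*r^2 - 5.38*r - 3.58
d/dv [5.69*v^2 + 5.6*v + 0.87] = 11.38*v + 5.6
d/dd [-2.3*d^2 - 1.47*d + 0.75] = -4.6*d - 1.47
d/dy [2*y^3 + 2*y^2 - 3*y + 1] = 6*y^2 + 4*y - 3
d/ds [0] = 0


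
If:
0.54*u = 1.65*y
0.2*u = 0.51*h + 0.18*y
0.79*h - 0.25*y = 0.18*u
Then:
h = 0.00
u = 0.00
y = 0.00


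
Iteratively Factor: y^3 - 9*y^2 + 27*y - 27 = (y - 3)*(y^2 - 6*y + 9) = (y - 3)^2*(y - 3)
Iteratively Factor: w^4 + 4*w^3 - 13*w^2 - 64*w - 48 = (w + 4)*(w^3 - 13*w - 12) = (w + 1)*(w + 4)*(w^2 - w - 12) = (w - 4)*(w + 1)*(w + 4)*(w + 3)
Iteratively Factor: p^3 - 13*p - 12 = (p - 4)*(p^2 + 4*p + 3) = (p - 4)*(p + 3)*(p + 1)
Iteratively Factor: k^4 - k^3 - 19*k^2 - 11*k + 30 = (k - 1)*(k^3 - 19*k - 30) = (k - 1)*(k + 2)*(k^2 - 2*k - 15) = (k - 1)*(k + 2)*(k + 3)*(k - 5)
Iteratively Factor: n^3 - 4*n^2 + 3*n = (n - 3)*(n^2 - n) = (n - 3)*(n - 1)*(n)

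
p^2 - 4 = (p - 2)*(p + 2)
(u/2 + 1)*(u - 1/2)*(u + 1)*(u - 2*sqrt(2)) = u^4/2 - sqrt(2)*u^3 + 5*u^3/4 - 5*sqrt(2)*u^2/2 + u^2/4 - sqrt(2)*u/2 - u/2 + sqrt(2)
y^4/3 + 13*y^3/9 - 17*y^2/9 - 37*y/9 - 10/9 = (y/3 + 1/3)*(y - 2)*(y + 1/3)*(y + 5)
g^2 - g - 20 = (g - 5)*(g + 4)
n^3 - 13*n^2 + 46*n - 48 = (n - 8)*(n - 3)*(n - 2)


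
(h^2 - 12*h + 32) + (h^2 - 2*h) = 2*h^2 - 14*h + 32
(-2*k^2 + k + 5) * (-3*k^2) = 6*k^4 - 3*k^3 - 15*k^2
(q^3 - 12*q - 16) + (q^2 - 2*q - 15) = q^3 + q^2 - 14*q - 31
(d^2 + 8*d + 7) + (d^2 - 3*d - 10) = 2*d^2 + 5*d - 3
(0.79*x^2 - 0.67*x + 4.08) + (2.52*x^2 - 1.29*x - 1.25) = 3.31*x^2 - 1.96*x + 2.83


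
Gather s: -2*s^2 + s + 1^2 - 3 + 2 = -2*s^2 + s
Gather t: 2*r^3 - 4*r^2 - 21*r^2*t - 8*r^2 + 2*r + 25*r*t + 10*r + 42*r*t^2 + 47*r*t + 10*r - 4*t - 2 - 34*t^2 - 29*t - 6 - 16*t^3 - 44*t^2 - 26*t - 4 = 2*r^3 - 12*r^2 + 22*r - 16*t^3 + t^2*(42*r - 78) + t*(-21*r^2 + 72*r - 59) - 12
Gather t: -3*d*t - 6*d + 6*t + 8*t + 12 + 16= -6*d + t*(14 - 3*d) + 28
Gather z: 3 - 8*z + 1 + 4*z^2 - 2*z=4*z^2 - 10*z + 4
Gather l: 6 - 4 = 2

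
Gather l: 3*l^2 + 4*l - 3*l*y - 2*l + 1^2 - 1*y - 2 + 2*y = 3*l^2 + l*(2 - 3*y) + y - 1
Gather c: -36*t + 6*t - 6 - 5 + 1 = -30*t - 10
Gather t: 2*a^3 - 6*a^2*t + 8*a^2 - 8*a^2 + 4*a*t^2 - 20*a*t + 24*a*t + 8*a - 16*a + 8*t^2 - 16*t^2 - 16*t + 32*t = 2*a^3 - 8*a + t^2*(4*a - 8) + t*(-6*a^2 + 4*a + 16)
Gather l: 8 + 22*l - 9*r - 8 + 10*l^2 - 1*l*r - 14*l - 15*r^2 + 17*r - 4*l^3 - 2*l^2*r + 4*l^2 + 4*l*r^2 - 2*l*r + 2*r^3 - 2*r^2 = -4*l^3 + l^2*(14 - 2*r) + l*(4*r^2 - 3*r + 8) + 2*r^3 - 17*r^2 + 8*r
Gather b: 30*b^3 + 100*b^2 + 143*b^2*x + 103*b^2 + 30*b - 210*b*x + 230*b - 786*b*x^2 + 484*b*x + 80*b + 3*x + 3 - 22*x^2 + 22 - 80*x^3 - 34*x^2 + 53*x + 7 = 30*b^3 + b^2*(143*x + 203) + b*(-786*x^2 + 274*x + 340) - 80*x^3 - 56*x^2 + 56*x + 32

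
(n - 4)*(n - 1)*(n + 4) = n^3 - n^2 - 16*n + 16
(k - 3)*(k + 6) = k^2 + 3*k - 18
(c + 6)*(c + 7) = c^2 + 13*c + 42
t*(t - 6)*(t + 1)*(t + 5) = t^4 - 31*t^2 - 30*t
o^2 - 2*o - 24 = (o - 6)*(o + 4)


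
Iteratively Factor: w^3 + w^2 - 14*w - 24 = (w + 3)*(w^2 - 2*w - 8) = (w + 2)*(w + 3)*(w - 4)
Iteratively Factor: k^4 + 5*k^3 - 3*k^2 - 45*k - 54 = (k + 3)*(k^3 + 2*k^2 - 9*k - 18) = (k + 3)^2*(k^2 - k - 6) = (k - 3)*(k + 3)^2*(k + 2)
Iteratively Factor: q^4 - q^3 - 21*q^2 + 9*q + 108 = (q + 3)*(q^3 - 4*q^2 - 9*q + 36) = (q - 3)*(q + 3)*(q^2 - q - 12) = (q - 3)*(q + 3)^2*(q - 4)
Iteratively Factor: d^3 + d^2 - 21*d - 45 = (d + 3)*(d^2 - 2*d - 15) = (d - 5)*(d + 3)*(d + 3)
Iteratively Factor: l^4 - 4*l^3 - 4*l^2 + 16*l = (l)*(l^3 - 4*l^2 - 4*l + 16) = l*(l + 2)*(l^2 - 6*l + 8) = l*(l - 2)*(l + 2)*(l - 4)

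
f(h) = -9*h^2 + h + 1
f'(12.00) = -215.00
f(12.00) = -1283.00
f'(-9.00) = 163.00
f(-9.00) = -737.00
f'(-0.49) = 9.82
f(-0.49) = -1.65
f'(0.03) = 0.46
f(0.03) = 1.02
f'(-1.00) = 19.00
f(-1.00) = -9.00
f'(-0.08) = 2.44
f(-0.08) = 0.86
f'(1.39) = -24.02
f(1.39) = -15.00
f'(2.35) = -41.30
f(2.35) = -46.35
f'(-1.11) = 20.98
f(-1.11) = -11.20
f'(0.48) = -7.64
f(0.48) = -0.59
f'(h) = 1 - 18*h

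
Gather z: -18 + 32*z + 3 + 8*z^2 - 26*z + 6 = 8*z^2 + 6*z - 9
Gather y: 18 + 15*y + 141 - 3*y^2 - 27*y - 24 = -3*y^2 - 12*y + 135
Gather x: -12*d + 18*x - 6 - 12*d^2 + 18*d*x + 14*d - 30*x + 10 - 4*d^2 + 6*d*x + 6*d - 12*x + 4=-16*d^2 + 8*d + x*(24*d - 24) + 8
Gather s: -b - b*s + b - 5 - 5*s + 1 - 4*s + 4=s*(-b - 9)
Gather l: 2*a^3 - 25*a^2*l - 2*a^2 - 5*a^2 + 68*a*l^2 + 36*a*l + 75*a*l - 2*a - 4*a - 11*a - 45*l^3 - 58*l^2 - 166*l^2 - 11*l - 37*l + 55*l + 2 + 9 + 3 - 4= 2*a^3 - 7*a^2 - 17*a - 45*l^3 + l^2*(68*a - 224) + l*(-25*a^2 + 111*a + 7) + 10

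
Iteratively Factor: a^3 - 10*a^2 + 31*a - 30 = (a - 3)*(a^2 - 7*a + 10) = (a - 5)*(a - 3)*(a - 2)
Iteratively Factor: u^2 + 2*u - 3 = (u + 3)*(u - 1)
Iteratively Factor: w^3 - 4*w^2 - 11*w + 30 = (w - 5)*(w^2 + w - 6) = (w - 5)*(w - 2)*(w + 3)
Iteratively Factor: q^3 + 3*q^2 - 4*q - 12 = (q + 3)*(q^2 - 4) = (q + 2)*(q + 3)*(q - 2)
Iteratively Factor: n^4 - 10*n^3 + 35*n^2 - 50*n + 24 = (n - 3)*(n^3 - 7*n^2 + 14*n - 8) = (n - 3)*(n - 1)*(n^2 - 6*n + 8) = (n - 4)*(n - 3)*(n - 1)*(n - 2)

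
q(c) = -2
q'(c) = 0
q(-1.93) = -2.00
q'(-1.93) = 0.00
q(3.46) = -2.00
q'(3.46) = 0.00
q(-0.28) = -2.00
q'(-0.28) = 0.00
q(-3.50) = -2.00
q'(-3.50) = 0.00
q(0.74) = -2.00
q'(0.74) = 0.00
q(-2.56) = -2.00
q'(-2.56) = 0.00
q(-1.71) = -2.00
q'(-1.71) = 0.00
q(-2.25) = -2.00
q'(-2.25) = 0.00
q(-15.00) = -2.00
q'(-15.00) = 0.00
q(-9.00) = -2.00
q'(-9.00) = 0.00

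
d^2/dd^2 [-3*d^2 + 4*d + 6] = -6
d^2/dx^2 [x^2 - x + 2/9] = 2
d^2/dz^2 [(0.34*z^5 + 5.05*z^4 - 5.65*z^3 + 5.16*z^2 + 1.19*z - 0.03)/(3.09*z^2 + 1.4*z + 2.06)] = (19.478124*z^7 + 119.96925*z^6 + 178.030848*z^5 + 281.67642*z^4 + 289.744858*z^3 - 39.396882*z^2 - 190.085676*z + 37.194356)/(29.503629*z^6 + 40.10202*z^5 + 77.176458*z^4 + 56.21336*z^3 + 51.450972*z^2 + 17.82312*z + 8.741816)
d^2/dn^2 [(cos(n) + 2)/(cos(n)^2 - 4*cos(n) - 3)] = (9*sin(n)^4*cos(n) + 12*sin(n)^4 - 56*sin(n)^2 + 17*cos(n)/2 - cos(5*n)/2 - 8)/(sin(n)^2 + 4*cos(n) + 2)^3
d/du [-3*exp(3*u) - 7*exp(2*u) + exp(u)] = (-9*exp(2*u) - 14*exp(u) + 1)*exp(u)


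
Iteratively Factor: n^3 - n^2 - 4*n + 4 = (n + 2)*(n^2 - 3*n + 2) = (n - 2)*(n + 2)*(n - 1)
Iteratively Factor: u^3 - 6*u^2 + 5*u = (u - 5)*(u^2 - u) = u*(u - 5)*(u - 1)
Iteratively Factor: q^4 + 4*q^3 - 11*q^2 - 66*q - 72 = (q + 3)*(q^3 + q^2 - 14*q - 24) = (q + 3)^2*(q^2 - 2*q - 8) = (q - 4)*(q + 3)^2*(q + 2)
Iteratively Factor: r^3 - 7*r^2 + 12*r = (r - 3)*(r^2 - 4*r) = r*(r - 3)*(r - 4)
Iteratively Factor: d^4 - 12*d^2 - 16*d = (d)*(d^3 - 12*d - 16) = d*(d + 2)*(d^2 - 2*d - 8) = d*(d - 4)*(d + 2)*(d + 2)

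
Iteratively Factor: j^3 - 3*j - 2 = (j + 1)*(j^2 - j - 2) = (j - 2)*(j + 1)*(j + 1)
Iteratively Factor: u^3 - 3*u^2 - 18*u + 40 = (u + 4)*(u^2 - 7*u + 10) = (u - 5)*(u + 4)*(u - 2)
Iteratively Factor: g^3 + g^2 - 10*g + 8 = (g - 2)*(g^2 + 3*g - 4) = (g - 2)*(g + 4)*(g - 1)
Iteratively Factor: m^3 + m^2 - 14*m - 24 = (m + 2)*(m^2 - m - 12) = (m - 4)*(m + 2)*(m + 3)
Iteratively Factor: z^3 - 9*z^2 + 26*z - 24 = (z - 2)*(z^2 - 7*z + 12) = (z - 3)*(z - 2)*(z - 4)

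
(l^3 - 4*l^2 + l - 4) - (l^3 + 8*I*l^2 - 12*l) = -4*l^2 - 8*I*l^2 + 13*l - 4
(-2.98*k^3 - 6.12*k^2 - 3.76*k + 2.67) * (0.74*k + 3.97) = -2.2052*k^4 - 16.3594*k^3 - 27.0788*k^2 - 12.9514*k + 10.5999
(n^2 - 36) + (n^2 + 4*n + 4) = 2*n^2 + 4*n - 32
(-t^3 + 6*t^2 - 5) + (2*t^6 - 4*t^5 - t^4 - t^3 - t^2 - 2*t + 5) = 2*t^6 - 4*t^5 - t^4 - 2*t^3 + 5*t^2 - 2*t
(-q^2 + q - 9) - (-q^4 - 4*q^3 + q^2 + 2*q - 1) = q^4 + 4*q^3 - 2*q^2 - q - 8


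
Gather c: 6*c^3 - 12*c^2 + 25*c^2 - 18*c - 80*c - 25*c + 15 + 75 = 6*c^3 + 13*c^2 - 123*c + 90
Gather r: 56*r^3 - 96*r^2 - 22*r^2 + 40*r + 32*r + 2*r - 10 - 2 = 56*r^3 - 118*r^2 + 74*r - 12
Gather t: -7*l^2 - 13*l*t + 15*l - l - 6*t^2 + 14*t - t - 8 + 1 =-7*l^2 + 14*l - 6*t^2 + t*(13 - 13*l) - 7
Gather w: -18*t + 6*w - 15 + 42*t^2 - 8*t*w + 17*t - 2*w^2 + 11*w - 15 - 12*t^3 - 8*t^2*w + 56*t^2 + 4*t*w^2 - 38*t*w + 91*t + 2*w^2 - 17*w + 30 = -12*t^3 + 98*t^2 + 4*t*w^2 + 90*t + w*(-8*t^2 - 46*t)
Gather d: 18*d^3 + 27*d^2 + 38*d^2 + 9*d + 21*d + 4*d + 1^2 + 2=18*d^3 + 65*d^2 + 34*d + 3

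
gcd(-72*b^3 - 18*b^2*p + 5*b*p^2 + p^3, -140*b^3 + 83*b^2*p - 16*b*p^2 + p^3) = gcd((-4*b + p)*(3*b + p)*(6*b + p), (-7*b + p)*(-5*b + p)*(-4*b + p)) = -4*b + p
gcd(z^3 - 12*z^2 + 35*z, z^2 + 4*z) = z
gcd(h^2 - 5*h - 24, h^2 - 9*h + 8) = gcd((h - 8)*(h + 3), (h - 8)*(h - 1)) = h - 8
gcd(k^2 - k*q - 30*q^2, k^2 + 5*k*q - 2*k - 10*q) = k + 5*q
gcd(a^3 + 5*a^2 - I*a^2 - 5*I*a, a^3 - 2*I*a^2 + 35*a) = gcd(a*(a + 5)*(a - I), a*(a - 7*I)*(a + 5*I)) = a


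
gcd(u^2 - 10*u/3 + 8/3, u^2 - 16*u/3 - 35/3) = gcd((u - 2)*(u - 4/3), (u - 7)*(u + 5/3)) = 1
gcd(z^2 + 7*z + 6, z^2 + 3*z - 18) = z + 6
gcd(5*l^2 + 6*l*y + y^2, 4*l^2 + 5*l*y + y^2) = l + y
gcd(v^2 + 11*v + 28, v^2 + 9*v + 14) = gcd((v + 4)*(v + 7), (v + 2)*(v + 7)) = v + 7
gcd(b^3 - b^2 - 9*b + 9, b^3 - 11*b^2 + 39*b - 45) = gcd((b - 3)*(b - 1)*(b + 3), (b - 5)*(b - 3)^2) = b - 3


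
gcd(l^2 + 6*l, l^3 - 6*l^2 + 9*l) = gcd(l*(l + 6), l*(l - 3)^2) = l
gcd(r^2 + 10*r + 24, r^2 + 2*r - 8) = r + 4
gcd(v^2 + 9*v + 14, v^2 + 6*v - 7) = v + 7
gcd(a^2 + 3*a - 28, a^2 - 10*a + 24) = a - 4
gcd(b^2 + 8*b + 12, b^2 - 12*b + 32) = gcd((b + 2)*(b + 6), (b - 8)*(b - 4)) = 1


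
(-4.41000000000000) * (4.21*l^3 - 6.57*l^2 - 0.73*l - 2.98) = -18.5661*l^3 + 28.9737*l^2 + 3.2193*l + 13.1418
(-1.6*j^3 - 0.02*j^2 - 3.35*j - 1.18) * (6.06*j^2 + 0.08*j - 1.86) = -9.696*j^5 - 0.2492*j^4 - 17.3266*j^3 - 7.3816*j^2 + 6.1366*j + 2.1948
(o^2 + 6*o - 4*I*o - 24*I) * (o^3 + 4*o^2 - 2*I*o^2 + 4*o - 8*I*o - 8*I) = o^5 + 10*o^4 - 6*I*o^4 + 20*o^3 - 60*I*o^3 - 56*o^2 - 168*I*o^2 - 224*o - 144*I*o - 192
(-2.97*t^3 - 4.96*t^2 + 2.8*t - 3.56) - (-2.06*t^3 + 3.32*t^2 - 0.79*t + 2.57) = -0.91*t^3 - 8.28*t^2 + 3.59*t - 6.13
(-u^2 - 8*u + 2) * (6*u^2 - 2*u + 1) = -6*u^4 - 46*u^3 + 27*u^2 - 12*u + 2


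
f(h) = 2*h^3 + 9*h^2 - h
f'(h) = 6*h^2 + 18*h - 1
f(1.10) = 12.45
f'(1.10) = 26.06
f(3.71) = 222.30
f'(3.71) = 148.36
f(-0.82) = 5.77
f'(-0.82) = -11.73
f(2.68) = 100.46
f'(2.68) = 90.33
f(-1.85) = 19.99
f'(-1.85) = -13.76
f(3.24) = 159.26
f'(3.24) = 120.31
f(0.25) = 0.34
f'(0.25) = 3.88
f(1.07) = 11.68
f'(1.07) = 25.13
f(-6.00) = -102.00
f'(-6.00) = 107.00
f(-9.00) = -720.00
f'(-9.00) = 323.00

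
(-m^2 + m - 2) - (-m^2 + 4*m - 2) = -3*m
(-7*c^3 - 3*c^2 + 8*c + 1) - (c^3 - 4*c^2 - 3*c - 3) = -8*c^3 + c^2 + 11*c + 4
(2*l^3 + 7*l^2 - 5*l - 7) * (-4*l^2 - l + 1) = -8*l^5 - 30*l^4 + 15*l^3 + 40*l^2 + 2*l - 7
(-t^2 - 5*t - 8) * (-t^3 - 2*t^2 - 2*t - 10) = t^5 + 7*t^4 + 20*t^3 + 36*t^2 + 66*t + 80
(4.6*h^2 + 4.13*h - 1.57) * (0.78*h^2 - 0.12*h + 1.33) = 3.588*h^4 + 2.6694*h^3 + 4.3978*h^2 + 5.6813*h - 2.0881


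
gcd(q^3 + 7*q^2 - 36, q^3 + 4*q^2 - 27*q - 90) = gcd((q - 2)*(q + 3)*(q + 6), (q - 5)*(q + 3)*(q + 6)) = q^2 + 9*q + 18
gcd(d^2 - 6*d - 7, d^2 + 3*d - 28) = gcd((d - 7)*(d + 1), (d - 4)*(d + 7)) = 1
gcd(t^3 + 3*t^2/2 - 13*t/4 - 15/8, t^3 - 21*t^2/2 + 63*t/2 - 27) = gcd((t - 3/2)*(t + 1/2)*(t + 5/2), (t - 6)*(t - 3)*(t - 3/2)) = t - 3/2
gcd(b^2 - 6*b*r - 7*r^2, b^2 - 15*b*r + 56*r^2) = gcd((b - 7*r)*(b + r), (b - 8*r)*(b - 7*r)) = -b + 7*r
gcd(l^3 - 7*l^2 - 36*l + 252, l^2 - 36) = l^2 - 36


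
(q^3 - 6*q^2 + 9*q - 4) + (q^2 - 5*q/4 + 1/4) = q^3 - 5*q^2 + 31*q/4 - 15/4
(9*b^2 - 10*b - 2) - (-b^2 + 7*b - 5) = 10*b^2 - 17*b + 3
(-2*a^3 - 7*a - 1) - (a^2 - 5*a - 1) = -2*a^3 - a^2 - 2*a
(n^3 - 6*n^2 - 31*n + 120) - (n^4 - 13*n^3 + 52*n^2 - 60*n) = -n^4 + 14*n^3 - 58*n^2 + 29*n + 120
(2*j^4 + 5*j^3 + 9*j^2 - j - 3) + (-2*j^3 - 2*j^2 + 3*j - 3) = 2*j^4 + 3*j^3 + 7*j^2 + 2*j - 6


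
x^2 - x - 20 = (x - 5)*(x + 4)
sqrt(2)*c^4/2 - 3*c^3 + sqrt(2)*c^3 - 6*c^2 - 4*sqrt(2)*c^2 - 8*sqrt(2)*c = c*(c + 2)*(c - 4*sqrt(2))*(sqrt(2)*c/2 + 1)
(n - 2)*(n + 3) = n^2 + n - 6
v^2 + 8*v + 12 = (v + 2)*(v + 6)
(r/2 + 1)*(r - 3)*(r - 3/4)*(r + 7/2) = r^4/2 + 7*r^3/8 - 91*r^2/16 - 111*r/16 + 63/8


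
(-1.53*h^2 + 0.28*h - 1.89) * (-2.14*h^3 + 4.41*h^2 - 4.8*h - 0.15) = 3.2742*h^5 - 7.3465*h^4 + 12.6234*h^3 - 9.4494*h^2 + 9.03*h + 0.2835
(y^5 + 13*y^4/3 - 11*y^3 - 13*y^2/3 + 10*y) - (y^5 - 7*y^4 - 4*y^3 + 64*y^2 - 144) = 34*y^4/3 - 7*y^3 - 205*y^2/3 + 10*y + 144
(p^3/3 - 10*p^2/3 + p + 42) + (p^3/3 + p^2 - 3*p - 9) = 2*p^3/3 - 7*p^2/3 - 2*p + 33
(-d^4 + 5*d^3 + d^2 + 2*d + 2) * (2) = -2*d^4 + 10*d^3 + 2*d^2 + 4*d + 4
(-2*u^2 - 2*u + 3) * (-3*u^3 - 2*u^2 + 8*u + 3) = 6*u^5 + 10*u^4 - 21*u^3 - 28*u^2 + 18*u + 9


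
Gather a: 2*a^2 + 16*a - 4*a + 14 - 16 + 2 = 2*a^2 + 12*a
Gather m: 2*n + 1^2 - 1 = 2*n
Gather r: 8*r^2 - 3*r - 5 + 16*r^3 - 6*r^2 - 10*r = 16*r^3 + 2*r^2 - 13*r - 5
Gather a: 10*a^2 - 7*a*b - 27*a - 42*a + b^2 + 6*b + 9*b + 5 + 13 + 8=10*a^2 + a*(-7*b - 69) + b^2 + 15*b + 26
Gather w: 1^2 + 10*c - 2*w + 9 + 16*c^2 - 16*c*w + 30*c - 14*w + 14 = 16*c^2 + 40*c + w*(-16*c - 16) + 24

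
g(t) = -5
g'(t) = 0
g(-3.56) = -5.00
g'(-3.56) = 0.00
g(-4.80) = -5.00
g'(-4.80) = 0.00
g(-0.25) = -5.00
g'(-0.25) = 0.00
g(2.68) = -5.00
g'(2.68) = 0.00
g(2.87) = -5.00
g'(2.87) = 0.00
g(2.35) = -5.00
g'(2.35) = 0.00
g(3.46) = -5.00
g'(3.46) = 0.00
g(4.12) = -5.00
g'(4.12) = 0.00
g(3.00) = -5.00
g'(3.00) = 0.00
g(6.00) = -5.00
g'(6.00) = 0.00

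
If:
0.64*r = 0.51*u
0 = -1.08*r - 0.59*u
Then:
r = 0.00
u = 0.00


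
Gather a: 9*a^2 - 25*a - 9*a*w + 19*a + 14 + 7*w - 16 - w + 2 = 9*a^2 + a*(-9*w - 6) + 6*w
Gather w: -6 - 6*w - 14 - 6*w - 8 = -12*w - 28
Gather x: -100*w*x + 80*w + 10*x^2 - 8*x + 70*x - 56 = 80*w + 10*x^2 + x*(62 - 100*w) - 56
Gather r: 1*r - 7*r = -6*r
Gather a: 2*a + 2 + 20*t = 2*a + 20*t + 2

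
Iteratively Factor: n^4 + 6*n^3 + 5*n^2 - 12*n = (n + 4)*(n^3 + 2*n^2 - 3*n) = (n + 3)*(n + 4)*(n^2 - n) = (n - 1)*(n + 3)*(n + 4)*(n)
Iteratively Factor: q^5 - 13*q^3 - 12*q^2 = (q + 1)*(q^4 - q^3 - 12*q^2) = (q - 4)*(q + 1)*(q^3 + 3*q^2) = q*(q - 4)*(q + 1)*(q^2 + 3*q) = q^2*(q - 4)*(q + 1)*(q + 3)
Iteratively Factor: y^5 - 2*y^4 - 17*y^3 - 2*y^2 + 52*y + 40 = (y + 2)*(y^4 - 4*y^3 - 9*y^2 + 16*y + 20) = (y - 2)*(y + 2)*(y^3 - 2*y^2 - 13*y - 10) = (y - 2)*(y + 1)*(y + 2)*(y^2 - 3*y - 10) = (y - 5)*(y - 2)*(y + 1)*(y + 2)*(y + 2)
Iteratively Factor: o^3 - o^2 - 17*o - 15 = (o + 1)*(o^2 - 2*o - 15) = (o + 1)*(o + 3)*(o - 5)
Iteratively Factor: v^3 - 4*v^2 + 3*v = (v)*(v^2 - 4*v + 3) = v*(v - 3)*(v - 1)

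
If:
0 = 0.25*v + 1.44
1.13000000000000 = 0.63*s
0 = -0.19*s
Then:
No Solution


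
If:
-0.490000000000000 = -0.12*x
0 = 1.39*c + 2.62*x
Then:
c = -7.70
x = 4.08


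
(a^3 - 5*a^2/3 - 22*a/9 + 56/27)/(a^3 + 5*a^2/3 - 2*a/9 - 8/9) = (a - 7/3)/(a + 1)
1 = 1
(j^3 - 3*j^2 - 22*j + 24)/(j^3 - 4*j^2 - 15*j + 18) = (j + 4)/(j + 3)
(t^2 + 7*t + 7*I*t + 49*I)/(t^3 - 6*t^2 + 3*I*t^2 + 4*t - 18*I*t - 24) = (t^2 + t*(7 + 7*I) + 49*I)/(t^3 + t^2*(-6 + 3*I) + t*(4 - 18*I) - 24)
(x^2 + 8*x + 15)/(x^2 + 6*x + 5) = (x + 3)/(x + 1)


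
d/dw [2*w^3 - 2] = 6*w^2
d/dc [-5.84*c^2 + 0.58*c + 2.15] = 0.58 - 11.68*c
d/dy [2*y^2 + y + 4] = 4*y + 1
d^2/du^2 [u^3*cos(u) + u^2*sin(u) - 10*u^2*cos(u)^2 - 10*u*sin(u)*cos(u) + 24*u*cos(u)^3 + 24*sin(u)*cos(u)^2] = -u^3*cos(u) - 7*u^2*sin(u) + 20*u^2*cos(2*u) + 60*u*sin(2*u) - 8*u*cos(u) - 54*u*cos(3*u) - 40*sin(u) - 90*sin(3*u) - 30*cos(2*u) - 10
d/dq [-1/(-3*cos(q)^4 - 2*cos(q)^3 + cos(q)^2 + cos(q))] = (12*cos(q)^3 + 6*cos(q)^2 - 2*cos(q) - 1)*sin(q)/((3*cos(q)^3 + 2*cos(q)^2 - cos(q) - 1)^2*cos(q)^2)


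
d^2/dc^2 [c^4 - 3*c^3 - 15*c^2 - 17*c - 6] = 12*c^2 - 18*c - 30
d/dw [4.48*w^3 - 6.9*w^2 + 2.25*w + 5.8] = 13.44*w^2 - 13.8*w + 2.25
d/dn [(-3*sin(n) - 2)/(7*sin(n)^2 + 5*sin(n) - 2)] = (21*sin(n)^2 + 28*sin(n) + 16)*cos(n)/((sin(n) + 1)^2*(7*sin(n) - 2)^2)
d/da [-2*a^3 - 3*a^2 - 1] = 6*a*(-a - 1)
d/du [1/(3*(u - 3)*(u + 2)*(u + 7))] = (-(u - 3)*(u + 2) - (u - 3)*(u + 7) - (u + 2)*(u + 7))/(3*(u - 3)^2*(u + 2)^2*(u + 7)^2)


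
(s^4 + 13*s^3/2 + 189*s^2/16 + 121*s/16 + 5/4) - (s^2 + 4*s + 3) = s^4 + 13*s^3/2 + 173*s^2/16 + 57*s/16 - 7/4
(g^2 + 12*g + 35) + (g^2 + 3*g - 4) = 2*g^2 + 15*g + 31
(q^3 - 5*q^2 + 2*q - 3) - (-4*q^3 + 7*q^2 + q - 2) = 5*q^3 - 12*q^2 + q - 1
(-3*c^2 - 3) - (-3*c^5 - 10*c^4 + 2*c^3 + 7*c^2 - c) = 3*c^5 + 10*c^4 - 2*c^3 - 10*c^2 + c - 3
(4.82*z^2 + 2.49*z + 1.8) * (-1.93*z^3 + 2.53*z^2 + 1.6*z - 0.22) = -9.3026*z^5 + 7.3889*z^4 + 10.5377*z^3 + 7.4776*z^2 + 2.3322*z - 0.396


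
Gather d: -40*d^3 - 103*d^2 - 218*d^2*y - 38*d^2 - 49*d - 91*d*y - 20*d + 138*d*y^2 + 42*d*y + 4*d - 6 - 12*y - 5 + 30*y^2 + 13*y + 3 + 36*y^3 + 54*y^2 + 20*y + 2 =-40*d^3 + d^2*(-218*y - 141) + d*(138*y^2 - 49*y - 65) + 36*y^3 + 84*y^2 + 21*y - 6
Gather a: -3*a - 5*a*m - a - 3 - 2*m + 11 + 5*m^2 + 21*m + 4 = a*(-5*m - 4) + 5*m^2 + 19*m + 12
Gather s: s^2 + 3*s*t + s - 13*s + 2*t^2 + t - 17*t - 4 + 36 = s^2 + s*(3*t - 12) + 2*t^2 - 16*t + 32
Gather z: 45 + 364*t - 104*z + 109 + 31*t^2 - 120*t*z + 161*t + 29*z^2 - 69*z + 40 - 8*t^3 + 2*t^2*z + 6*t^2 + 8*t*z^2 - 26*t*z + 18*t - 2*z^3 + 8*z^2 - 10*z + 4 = -8*t^3 + 37*t^2 + 543*t - 2*z^3 + z^2*(8*t + 37) + z*(2*t^2 - 146*t - 183) + 198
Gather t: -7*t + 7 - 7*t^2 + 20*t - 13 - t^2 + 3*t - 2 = -8*t^2 + 16*t - 8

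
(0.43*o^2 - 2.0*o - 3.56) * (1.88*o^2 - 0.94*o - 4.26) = 0.8084*o^4 - 4.1642*o^3 - 6.6446*o^2 + 11.8664*o + 15.1656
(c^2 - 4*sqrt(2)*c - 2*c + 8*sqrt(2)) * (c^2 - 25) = c^4 - 4*sqrt(2)*c^3 - 2*c^3 - 25*c^2 + 8*sqrt(2)*c^2 + 50*c + 100*sqrt(2)*c - 200*sqrt(2)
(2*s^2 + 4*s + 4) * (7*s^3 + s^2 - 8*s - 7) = 14*s^5 + 30*s^4 + 16*s^3 - 42*s^2 - 60*s - 28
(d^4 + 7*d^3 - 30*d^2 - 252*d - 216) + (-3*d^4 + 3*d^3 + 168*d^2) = -2*d^4 + 10*d^3 + 138*d^2 - 252*d - 216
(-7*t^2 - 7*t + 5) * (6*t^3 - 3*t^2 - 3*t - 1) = -42*t^5 - 21*t^4 + 72*t^3 + 13*t^2 - 8*t - 5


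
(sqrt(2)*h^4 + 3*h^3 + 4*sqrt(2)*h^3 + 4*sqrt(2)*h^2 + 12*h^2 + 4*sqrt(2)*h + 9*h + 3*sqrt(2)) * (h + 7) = sqrt(2)*h^5 + 3*h^4 + 11*sqrt(2)*h^4 + 33*h^3 + 32*sqrt(2)*h^3 + 32*sqrt(2)*h^2 + 93*h^2 + 31*sqrt(2)*h + 63*h + 21*sqrt(2)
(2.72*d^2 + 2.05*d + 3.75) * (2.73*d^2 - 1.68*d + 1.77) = 7.4256*d^4 + 1.0269*d^3 + 11.6079*d^2 - 2.6715*d + 6.6375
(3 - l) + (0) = 3 - l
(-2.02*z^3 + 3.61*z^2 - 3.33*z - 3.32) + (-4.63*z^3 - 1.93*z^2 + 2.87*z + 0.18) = -6.65*z^3 + 1.68*z^2 - 0.46*z - 3.14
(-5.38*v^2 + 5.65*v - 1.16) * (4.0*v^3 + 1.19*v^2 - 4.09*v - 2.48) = -21.52*v^5 + 16.1978*v^4 + 24.0877*v^3 - 11.1465*v^2 - 9.2676*v + 2.8768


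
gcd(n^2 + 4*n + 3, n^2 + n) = n + 1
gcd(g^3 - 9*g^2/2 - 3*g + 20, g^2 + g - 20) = g - 4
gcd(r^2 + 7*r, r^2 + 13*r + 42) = r + 7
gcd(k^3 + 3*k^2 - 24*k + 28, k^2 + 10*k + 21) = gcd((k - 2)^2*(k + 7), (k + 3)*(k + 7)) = k + 7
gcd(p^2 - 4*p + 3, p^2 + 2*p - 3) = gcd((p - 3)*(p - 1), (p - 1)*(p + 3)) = p - 1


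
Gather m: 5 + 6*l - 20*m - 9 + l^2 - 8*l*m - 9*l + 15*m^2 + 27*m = l^2 - 3*l + 15*m^2 + m*(7 - 8*l) - 4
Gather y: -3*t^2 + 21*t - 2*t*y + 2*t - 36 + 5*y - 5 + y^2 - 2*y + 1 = -3*t^2 + 23*t + y^2 + y*(3 - 2*t) - 40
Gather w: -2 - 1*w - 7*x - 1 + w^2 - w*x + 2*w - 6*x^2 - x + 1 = w^2 + w*(1 - x) - 6*x^2 - 8*x - 2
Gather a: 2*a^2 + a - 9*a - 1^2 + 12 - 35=2*a^2 - 8*a - 24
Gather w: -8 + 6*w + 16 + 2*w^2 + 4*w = 2*w^2 + 10*w + 8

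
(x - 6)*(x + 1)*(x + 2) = x^3 - 3*x^2 - 16*x - 12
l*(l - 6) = l^2 - 6*l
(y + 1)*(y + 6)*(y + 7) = y^3 + 14*y^2 + 55*y + 42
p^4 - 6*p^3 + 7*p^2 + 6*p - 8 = (p - 4)*(p - 2)*(p - 1)*(p + 1)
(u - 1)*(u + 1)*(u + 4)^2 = u^4 + 8*u^3 + 15*u^2 - 8*u - 16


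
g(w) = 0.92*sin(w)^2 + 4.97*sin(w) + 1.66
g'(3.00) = -5.18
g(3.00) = 2.38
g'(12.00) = 3.36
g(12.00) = -0.74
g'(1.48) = 0.62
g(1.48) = 7.52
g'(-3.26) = -5.15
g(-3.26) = 2.26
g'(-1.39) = 0.57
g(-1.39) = -2.34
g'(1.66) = -0.61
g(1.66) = 7.52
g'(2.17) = -3.66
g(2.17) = 6.39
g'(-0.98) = 1.92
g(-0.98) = -1.83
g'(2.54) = -4.96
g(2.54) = 4.77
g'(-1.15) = 1.34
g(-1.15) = -2.11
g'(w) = 1.84*sin(w)*cos(w) + 4.97*cos(w) = (1.84*sin(w) + 4.97)*cos(w)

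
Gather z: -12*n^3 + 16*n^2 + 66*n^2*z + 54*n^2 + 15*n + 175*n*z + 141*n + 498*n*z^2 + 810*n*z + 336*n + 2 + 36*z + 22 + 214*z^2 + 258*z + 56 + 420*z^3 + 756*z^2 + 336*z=-12*n^3 + 70*n^2 + 492*n + 420*z^3 + z^2*(498*n + 970) + z*(66*n^2 + 985*n + 630) + 80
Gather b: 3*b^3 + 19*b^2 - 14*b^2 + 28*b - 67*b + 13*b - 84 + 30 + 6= 3*b^3 + 5*b^2 - 26*b - 48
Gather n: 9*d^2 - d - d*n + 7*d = 9*d^2 - d*n + 6*d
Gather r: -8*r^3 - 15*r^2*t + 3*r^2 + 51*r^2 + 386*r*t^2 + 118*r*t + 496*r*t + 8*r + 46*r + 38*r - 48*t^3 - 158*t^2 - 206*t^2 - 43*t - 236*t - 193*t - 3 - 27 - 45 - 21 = -8*r^3 + r^2*(54 - 15*t) + r*(386*t^2 + 614*t + 92) - 48*t^3 - 364*t^2 - 472*t - 96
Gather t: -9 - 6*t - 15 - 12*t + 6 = -18*t - 18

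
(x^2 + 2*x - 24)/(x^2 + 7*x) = (x^2 + 2*x - 24)/(x*(x + 7))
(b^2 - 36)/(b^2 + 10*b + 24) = (b - 6)/(b + 4)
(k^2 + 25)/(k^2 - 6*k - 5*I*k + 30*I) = (k + 5*I)/(k - 6)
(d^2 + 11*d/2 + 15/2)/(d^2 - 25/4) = 2*(d + 3)/(2*d - 5)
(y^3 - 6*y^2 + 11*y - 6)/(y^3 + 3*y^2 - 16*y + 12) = (y - 3)/(y + 6)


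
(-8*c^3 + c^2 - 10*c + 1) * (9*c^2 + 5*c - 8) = -72*c^5 - 31*c^4 - 21*c^3 - 49*c^2 + 85*c - 8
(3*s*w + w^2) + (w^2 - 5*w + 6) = 3*s*w + 2*w^2 - 5*w + 6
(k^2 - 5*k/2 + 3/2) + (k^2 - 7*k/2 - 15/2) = 2*k^2 - 6*k - 6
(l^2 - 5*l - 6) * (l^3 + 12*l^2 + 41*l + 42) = l^5 + 7*l^4 - 25*l^3 - 235*l^2 - 456*l - 252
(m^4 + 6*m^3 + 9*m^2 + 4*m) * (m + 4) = m^5 + 10*m^4 + 33*m^3 + 40*m^2 + 16*m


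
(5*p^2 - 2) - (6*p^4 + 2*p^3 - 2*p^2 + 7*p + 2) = -6*p^4 - 2*p^3 + 7*p^2 - 7*p - 4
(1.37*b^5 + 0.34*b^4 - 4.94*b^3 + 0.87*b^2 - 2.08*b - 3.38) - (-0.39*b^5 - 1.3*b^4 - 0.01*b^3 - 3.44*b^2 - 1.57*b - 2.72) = 1.76*b^5 + 1.64*b^4 - 4.93*b^3 + 4.31*b^2 - 0.51*b - 0.66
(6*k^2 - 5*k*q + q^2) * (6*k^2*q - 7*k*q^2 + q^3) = 36*k^4*q - 72*k^3*q^2 + 47*k^2*q^3 - 12*k*q^4 + q^5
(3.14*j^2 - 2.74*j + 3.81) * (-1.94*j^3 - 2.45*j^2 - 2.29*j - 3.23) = -6.0916*j^5 - 2.3774*j^4 - 7.869*j^3 - 13.2021*j^2 + 0.125300000000001*j - 12.3063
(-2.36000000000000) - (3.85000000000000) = -6.21000000000000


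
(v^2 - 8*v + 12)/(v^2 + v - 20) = (v^2 - 8*v + 12)/(v^2 + v - 20)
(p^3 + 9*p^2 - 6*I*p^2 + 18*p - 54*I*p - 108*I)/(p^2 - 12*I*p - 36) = (p^2 + 9*p + 18)/(p - 6*I)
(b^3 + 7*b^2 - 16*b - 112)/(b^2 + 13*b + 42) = (b^2 - 16)/(b + 6)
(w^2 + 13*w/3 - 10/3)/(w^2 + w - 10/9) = 3*(w + 5)/(3*w + 5)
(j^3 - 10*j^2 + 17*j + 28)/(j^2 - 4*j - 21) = (j^2 - 3*j - 4)/(j + 3)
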